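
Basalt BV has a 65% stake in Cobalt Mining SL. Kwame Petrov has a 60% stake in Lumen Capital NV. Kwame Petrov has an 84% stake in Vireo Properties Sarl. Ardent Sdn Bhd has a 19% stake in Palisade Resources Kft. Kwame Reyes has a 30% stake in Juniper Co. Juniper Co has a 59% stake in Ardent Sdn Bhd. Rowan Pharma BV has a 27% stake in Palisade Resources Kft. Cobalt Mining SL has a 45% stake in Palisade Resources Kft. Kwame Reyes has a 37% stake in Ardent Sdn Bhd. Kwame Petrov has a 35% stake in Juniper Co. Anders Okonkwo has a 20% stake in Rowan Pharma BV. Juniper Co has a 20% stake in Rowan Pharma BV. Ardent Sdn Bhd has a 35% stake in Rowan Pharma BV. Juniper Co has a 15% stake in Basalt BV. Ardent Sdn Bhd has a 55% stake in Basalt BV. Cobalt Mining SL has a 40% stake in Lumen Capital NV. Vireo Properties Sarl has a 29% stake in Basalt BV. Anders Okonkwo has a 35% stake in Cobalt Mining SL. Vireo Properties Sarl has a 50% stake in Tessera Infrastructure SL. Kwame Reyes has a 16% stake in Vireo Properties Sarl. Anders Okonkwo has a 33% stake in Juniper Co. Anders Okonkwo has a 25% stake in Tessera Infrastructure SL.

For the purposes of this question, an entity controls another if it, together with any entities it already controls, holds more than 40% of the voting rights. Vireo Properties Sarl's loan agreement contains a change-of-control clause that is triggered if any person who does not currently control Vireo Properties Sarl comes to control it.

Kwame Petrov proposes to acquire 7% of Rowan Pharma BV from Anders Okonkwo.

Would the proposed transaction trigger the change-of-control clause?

No

The purchase adds only to Kwame Petrov's holdings (Anders's stake shrinks), so Kwame Petrov is the only person who could newly come to control Vireo.
Kwame Petrov holds 84% of Vireo, so Kwame Petrov controls Vireo.
So Kwame Petrov already controls Vireo before the transaction.
After the purchase, Kwame Petrov holds 7% of Rowan directly, and Anders's stake falls to 13%.
Kwame Petrov controlled Vireo already, so this is not a new person acquiring control; every other person's position is unchanged or reduced.
No new person acquires control, so the clause is not triggered.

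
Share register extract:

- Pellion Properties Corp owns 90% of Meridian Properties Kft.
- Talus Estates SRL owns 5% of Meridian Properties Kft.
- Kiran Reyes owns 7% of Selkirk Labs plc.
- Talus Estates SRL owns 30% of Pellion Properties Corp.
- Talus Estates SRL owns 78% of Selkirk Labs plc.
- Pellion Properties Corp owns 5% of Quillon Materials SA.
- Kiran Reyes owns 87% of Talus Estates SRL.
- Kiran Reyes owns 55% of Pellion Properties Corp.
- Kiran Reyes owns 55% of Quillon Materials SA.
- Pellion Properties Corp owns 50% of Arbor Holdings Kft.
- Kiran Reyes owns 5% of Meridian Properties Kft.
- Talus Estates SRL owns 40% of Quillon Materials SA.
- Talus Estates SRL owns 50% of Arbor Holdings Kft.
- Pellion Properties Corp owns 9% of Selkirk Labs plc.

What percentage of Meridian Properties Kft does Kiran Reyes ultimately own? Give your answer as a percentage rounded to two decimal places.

82.34%

Kiran reaches Meridian along 4 paths.
Direct stake: 5% = 5%.
Via Talus → Pellion: 87% × 30% × 90% = 23.49%.
Via Pellion: 55% × 90% = 49.5%.
Via Talus: 87% × 5% = 4.35%.
Total: 5% + 23.49% + 49.5% + 4.35% = 82.34%.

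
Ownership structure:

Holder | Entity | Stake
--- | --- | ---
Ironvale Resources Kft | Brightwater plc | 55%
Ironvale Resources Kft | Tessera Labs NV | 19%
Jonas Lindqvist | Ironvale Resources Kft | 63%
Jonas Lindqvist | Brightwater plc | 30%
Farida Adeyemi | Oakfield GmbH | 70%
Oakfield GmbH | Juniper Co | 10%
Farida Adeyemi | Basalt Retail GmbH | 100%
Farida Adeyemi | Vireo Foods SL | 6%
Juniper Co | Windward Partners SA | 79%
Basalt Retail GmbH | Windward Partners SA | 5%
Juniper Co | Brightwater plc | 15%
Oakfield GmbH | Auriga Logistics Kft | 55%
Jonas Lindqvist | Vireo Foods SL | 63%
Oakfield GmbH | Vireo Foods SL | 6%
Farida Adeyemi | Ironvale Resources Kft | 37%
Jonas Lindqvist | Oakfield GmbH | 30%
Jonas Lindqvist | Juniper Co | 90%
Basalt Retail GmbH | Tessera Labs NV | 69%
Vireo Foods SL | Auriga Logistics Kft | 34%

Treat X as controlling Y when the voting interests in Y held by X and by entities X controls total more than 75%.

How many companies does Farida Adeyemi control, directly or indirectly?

1

Farida holds 100% of Basalt, so Farida controls Basalt.
No other company's threshold is met.
Farida controls 1 company.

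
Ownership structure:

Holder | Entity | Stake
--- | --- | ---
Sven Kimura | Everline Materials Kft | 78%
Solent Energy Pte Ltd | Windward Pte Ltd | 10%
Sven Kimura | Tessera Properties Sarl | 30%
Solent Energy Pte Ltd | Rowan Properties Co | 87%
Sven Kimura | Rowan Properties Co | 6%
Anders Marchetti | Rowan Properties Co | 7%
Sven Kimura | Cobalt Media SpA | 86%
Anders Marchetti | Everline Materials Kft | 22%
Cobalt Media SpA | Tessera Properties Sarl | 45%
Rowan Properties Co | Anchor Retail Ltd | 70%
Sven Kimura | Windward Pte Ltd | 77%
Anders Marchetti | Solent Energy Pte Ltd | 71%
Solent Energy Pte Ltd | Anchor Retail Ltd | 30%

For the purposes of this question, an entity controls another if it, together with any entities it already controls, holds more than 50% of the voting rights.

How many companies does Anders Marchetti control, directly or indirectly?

3

Anders holds 71% of Solent, so Anders controls Solent.
Solent and Anders together hold 87% + 7% = 94% of Rowan, so Anders controls Rowan.
Solent and Rowan together hold 30% + 70% = 100% of Anchor, so Anders controls Anchor.
No other company's threshold is met.
Anders controls 3 companies.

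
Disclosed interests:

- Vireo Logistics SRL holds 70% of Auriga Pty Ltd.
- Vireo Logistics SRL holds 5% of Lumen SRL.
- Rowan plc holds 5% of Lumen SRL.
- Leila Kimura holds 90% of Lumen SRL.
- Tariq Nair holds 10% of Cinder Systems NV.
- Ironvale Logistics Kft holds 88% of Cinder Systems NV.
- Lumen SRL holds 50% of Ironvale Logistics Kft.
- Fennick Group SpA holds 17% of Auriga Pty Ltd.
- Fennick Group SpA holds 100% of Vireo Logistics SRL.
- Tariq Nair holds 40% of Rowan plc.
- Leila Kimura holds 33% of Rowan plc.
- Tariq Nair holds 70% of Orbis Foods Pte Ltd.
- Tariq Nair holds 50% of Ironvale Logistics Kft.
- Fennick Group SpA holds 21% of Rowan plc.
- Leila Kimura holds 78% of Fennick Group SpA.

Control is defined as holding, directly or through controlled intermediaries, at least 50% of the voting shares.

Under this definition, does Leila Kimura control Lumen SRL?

Leila holds 78% of Fennick, so Leila controls Fennick.
Fennick holds 100% of Vireo, so Leila controls Vireo.
Leila and Fennick together hold 33% + 21% = 54% of Rowan, so Leila controls Rowan.
Vireo and Rowan and Leila together hold 5% + 5% + 90% = 100% of Lumen, so Leila controls Lumen.

Yes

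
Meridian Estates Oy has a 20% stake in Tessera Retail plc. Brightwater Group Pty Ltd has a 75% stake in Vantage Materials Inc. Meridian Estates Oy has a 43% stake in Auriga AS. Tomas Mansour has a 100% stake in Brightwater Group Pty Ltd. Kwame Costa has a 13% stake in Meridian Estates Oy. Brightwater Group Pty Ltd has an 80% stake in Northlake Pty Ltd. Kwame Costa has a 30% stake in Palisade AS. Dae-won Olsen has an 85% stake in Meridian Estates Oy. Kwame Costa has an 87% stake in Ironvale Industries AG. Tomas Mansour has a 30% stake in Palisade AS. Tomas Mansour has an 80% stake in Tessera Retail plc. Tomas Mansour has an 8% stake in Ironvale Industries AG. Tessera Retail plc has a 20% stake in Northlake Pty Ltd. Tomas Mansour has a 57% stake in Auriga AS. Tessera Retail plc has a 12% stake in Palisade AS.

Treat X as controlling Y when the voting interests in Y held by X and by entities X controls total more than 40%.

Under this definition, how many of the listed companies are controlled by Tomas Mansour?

Tomas holds 100% of Brightwater, so Tomas controls Brightwater.
Tomas holds 57% of Auriga, so Tomas controls Auriga.
Tomas holds 80% of Tessera, so Tomas controls Tessera.
Tessera and Tomas together hold 12% + 30% = 42% of Palisade, so Tomas controls Palisade.
Brightwater holds 75% of Vantage, so Tomas controls Vantage.
Tessera and Brightwater together hold 20% + 80% = 100% of Northlake, so Tomas controls Northlake.
No other company's threshold is met.
Tomas controls 6 companies.

6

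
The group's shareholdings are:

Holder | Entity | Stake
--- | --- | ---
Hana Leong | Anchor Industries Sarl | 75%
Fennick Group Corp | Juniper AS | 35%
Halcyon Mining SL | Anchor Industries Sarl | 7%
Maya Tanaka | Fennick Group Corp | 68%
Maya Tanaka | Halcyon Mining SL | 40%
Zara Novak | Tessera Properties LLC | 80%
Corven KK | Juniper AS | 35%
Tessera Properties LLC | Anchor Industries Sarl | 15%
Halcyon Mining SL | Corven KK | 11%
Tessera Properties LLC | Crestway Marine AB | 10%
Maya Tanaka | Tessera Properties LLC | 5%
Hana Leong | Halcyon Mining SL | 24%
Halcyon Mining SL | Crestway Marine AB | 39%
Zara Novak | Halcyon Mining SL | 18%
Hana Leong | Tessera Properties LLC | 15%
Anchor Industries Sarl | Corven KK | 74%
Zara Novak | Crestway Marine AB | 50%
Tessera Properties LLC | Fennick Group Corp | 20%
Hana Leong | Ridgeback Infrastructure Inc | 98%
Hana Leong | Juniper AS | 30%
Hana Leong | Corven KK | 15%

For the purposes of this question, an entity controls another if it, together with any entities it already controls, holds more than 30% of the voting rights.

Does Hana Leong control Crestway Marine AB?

No

Hana holds 75% of Anchor, so Hana controls Anchor.
Anchor and Hana together hold 74% + 15% = 89% of Corven, so Hana controls Corven.
Hana holds 98% of Ridgeback, so Hana controls Ridgeback.
Corven and Hana together hold 35% + 30% = 65% of Juniper, so Hana controls Juniper.
Neither Hana nor any entity Hana controls holds any voting interest in Crestway.
So Hana does not control Crestway.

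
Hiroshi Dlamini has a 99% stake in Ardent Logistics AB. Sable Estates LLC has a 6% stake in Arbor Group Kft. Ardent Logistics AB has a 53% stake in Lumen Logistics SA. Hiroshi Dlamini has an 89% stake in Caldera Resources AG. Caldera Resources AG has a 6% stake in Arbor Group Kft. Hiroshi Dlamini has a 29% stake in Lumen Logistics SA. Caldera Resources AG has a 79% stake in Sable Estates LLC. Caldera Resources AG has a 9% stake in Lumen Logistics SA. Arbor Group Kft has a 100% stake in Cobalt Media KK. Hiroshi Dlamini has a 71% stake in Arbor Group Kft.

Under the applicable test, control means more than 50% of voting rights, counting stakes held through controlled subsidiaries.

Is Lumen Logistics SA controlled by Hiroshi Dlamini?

Yes

Hiroshi holds 99% of Ardent, so Hiroshi controls Ardent.
Hiroshi holds 89% of Caldera, so Hiroshi controls Caldera.
Hiroshi and Ardent and Caldera together hold 29% + 53% + 9% = 91% of Lumen, so Hiroshi controls Lumen.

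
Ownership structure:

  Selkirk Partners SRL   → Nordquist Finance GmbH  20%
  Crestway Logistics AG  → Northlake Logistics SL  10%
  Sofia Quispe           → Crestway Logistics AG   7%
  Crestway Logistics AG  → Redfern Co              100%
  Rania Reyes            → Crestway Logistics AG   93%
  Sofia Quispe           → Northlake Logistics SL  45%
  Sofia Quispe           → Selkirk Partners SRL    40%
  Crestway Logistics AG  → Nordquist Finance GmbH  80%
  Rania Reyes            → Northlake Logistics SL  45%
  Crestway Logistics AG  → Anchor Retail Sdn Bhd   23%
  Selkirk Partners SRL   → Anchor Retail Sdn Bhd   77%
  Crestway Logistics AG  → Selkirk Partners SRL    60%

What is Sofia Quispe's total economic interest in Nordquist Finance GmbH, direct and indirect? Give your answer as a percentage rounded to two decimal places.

Sofia reaches Nordquist along 3 paths.
Via Crestway: 7% × 80% = 5.6%.
Via Crestway → Selkirk: 7% × 60% × 20% = 0.84%.
Via Selkirk: 40% × 20% = 8%.
Total: 5.6% + 0.84% + 8% = 14.44%.

14.44%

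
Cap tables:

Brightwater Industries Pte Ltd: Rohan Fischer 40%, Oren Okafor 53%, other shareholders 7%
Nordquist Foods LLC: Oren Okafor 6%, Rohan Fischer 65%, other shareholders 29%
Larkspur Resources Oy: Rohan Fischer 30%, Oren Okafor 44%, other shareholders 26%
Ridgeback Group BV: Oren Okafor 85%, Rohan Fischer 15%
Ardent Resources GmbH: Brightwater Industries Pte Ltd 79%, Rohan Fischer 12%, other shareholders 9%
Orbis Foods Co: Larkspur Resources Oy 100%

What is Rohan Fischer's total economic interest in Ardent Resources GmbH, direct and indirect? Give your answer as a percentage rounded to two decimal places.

43.60%

Rohan reaches Ardent along 2 paths.
Via Brightwater: 40% × 79% = 31.6%.
Direct stake: 12% = 12%.
Total: 31.6% + 12% = 43.6%.
Rounded: 43.60%.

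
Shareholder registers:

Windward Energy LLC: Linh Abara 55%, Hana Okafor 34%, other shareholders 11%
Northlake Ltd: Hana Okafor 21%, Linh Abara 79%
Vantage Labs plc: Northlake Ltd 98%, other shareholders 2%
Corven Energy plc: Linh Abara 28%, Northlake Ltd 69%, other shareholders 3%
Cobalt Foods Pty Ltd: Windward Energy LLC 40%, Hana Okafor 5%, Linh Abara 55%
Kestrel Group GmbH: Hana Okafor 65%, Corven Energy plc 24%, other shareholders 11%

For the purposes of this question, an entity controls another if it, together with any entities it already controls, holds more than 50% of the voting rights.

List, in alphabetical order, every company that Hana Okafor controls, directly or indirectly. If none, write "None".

Kestrel Group GmbH

Hana holds 65% of Kestrel, so Hana controls Kestrel.
No other company's threshold is met.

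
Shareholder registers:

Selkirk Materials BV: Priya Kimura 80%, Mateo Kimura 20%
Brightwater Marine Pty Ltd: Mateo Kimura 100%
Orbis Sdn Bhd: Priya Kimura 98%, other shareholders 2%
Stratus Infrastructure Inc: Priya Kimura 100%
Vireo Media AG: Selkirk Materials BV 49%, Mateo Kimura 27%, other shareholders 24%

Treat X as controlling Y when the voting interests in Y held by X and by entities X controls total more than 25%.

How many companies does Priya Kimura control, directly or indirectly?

Priya holds 80% of Selkirk, so Priya controls Selkirk.
Priya holds 98% of Orbis, so Priya controls Orbis.
Priya holds 100% of Stratus, so Priya controls Stratus.
Selkirk holds 49% of Vireo, so Priya controls Vireo.
No other company's threshold is met.
Priya controls 4 companies.

4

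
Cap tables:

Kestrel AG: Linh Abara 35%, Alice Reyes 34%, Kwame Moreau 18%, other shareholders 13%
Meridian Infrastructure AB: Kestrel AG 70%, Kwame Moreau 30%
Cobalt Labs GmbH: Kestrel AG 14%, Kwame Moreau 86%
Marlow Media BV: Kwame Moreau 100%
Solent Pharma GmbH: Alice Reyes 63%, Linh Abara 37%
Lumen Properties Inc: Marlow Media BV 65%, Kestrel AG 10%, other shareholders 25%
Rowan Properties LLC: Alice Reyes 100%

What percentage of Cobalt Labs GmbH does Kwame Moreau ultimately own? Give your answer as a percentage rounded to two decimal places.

Kwame reaches Cobalt along 2 paths.
Via Kestrel: 18% × 14% = 2.52%.
Direct stake: 86% = 86%.
Total: 2.52% + 86% = 88.52%.

88.52%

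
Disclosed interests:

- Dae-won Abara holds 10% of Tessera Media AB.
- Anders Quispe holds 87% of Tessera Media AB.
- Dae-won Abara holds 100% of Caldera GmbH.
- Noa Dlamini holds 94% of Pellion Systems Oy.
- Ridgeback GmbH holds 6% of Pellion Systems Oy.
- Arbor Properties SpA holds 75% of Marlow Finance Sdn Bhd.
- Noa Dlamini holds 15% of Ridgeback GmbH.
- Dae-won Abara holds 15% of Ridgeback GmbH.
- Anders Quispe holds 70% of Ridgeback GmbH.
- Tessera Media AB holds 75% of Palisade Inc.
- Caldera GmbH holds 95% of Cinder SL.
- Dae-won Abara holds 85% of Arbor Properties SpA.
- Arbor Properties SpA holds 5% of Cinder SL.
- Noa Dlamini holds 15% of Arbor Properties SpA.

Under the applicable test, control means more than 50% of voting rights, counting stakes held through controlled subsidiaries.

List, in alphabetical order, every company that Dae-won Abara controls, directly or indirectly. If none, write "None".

Dae-won holds 85% of Arbor, so Dae-won controls Arbor.
Arbor holds 75% of Marlow, so Dae-won controls Marlow.
Dae-won holds 100% of Caldera, so Dae-won controls Caldera.
Caldera and Arbor together hold 95% + 5% = 100% of Cinder, so Dae-won controls Cinder.
No other company's threshold is met.

Arbor Properties SpA, Caldera GmbH, Cinder SL, Marlow Finance Sdn Bhd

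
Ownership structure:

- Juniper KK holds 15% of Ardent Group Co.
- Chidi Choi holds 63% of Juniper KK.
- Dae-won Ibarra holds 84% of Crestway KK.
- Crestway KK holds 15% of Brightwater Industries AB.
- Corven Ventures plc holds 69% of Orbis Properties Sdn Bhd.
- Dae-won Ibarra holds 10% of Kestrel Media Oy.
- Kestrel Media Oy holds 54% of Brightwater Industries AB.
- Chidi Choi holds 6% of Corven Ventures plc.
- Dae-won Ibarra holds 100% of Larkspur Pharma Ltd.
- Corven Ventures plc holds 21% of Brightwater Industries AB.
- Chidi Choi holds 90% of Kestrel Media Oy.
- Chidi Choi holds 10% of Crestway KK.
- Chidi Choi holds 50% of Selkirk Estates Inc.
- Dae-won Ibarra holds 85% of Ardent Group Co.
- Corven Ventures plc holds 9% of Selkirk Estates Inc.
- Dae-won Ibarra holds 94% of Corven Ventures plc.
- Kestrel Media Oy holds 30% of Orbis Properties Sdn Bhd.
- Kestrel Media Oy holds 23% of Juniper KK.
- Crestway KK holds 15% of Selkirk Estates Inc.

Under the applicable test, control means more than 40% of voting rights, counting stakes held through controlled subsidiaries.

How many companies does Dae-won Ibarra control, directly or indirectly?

Dae-won holds 94% of Corven, so Dae-won controls Corven.
Dae-won holds 84% of Crestway, so Dae-won controls Crestway.
Corven holds 69% of Orbis, so Dae-won controls Orbis.
Dae-won holds 100% of Larkspur, so Dae-won controls Larkspur.
Dae-won holds 85% of Ardent, so Dae-won controls Ardent.
No other company's threshold is met.
Dae-won controls 5 companies.

5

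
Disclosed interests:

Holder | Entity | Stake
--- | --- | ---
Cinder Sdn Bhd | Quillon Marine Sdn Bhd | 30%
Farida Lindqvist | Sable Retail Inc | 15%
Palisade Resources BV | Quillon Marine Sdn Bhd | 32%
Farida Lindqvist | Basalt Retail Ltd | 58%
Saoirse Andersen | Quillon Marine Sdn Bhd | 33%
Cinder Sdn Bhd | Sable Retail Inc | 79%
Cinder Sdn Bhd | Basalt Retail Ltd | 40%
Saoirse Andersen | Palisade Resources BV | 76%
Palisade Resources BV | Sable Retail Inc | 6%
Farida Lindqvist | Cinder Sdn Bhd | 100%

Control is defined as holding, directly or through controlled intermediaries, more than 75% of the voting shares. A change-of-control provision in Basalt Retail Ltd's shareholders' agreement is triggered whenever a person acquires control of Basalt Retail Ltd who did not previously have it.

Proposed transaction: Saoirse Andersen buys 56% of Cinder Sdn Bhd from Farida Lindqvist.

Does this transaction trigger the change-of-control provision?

No

The purchase adds only to Saoirse's holdings (Farida's stake shrinks), so Saoirse is the only person who could newly come to control Basalt.
Saoirse holds 76% of Palisade, so Saoirse controls Palisade.
Neither Saoirse nor any entity Saoirse controls holds any voting interest in Basalt.
So before the transaction, Saoirse does not control Basalt.
After the purchase, Saoirse holds 56% of Cinder directly, and Farida's stake falls to 44%.
Saoirse's side now holds 56% of Cinder, not > 75%, so Saoirse still does not control Cinder.
After the transaction, neither Saoirse nor any entity Saoirse controls holds a voting interest in Basalt, so Saoirse still does not control it.
No new person acquires control, so the clause is not triggered.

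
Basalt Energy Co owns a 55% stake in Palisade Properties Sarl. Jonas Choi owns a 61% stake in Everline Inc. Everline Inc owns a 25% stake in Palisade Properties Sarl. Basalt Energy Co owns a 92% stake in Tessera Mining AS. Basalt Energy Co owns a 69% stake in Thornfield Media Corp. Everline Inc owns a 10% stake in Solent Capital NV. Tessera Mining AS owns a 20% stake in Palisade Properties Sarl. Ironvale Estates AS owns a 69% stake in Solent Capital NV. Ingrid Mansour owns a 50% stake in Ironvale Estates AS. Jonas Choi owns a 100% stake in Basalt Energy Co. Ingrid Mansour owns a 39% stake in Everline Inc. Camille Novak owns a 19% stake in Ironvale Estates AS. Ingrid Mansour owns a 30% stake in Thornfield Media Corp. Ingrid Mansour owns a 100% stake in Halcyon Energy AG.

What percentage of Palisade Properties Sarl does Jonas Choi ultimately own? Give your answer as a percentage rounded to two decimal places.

Jonas reaches Palisade along 3 paths.
Via Basalt → Tessera: 100% × 92% × 20% = 18.4%.
Via Everline: 61% × 25% = 15.25%.
Via Basalt: 100% × 55% = 55%.
Total: 18.4% + 15.25% + 55% = 88.65%.

88.65%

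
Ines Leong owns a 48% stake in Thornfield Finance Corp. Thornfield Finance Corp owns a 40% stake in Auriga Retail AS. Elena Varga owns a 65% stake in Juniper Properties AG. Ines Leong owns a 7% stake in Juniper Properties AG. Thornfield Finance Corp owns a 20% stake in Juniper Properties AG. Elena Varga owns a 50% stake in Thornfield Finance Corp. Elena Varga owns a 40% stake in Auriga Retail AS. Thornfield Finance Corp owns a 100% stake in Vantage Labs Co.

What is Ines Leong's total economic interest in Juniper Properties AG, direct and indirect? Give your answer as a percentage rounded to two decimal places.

16.60%

Ines reaches Juniper along 2 paths.
Via Thornfield: 48% × 20% = 9.6%.
Direct stake: 7% = 7%.
Total: 9.6% + 7% = 16.6%.
Rounded: 16.60%.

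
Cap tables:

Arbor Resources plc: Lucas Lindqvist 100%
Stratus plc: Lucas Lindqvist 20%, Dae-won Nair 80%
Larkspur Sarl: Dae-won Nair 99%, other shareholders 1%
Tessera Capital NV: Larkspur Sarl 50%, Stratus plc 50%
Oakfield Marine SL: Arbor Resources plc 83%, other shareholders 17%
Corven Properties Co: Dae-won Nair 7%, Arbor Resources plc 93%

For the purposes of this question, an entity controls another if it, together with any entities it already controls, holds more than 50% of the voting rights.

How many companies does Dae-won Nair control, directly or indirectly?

Dae-won holds 80% of Stratus, so Dae-won controls Stratus.
Dae-won holds 99% of Larkspur, so Dae-won controls Larkspur.
Larkspur and Stratus together hold 50% + 50% = 100% of Tessera, so Dae-won controls Tessera.
No other company's threshold is met.
Dae-won controls 3 companies.

3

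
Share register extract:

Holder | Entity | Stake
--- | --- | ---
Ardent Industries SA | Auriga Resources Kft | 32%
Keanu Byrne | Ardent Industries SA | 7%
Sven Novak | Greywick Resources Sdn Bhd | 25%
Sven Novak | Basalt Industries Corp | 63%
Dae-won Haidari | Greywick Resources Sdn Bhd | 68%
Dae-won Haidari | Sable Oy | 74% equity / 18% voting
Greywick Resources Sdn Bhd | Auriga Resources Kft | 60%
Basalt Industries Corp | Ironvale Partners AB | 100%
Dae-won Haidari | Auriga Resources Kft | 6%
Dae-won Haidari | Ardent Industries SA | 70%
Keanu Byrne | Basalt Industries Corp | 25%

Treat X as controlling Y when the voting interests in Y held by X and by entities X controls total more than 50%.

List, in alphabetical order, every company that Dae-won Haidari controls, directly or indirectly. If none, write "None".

Ardent Industries SA, Auriga Resources Kft, Greywick Resources Sdn Bhd

Dae-won holds 68% of Greywick, so Dae-won controls Greywick.
Dae-won holds 70% of Ardent, so Dae-won controls Ardent.
Dae-won and Ardent and Greywick together hold 6% + 32% + 60% = 98% of Auriga, so Dae-won controls Auriga.
No other company's threshold is met.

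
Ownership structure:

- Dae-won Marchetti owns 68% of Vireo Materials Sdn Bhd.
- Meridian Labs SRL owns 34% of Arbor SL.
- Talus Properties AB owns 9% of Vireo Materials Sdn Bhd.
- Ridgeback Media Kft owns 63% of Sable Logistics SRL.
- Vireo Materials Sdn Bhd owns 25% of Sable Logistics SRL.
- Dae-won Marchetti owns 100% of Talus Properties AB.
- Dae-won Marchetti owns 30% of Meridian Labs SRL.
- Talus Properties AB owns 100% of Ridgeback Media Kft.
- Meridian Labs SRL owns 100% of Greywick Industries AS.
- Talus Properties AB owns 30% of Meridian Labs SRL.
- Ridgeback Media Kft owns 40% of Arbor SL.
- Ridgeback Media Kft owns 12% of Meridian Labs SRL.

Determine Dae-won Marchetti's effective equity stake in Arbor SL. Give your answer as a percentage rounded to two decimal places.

Dae-won reaches Arbor along 4 paths.
Via Meridian: 30% × 34% = 10.2%.
Via Talus → Ridgeback → Meridian: 100% × 100% × 12% × 34% = 4.08%.
Via Talus → Meridian: 100% × 30% × 34% = 10.2%.
Via Talus → Ridgeback: 100% × 100% × 40% = 40%.
Total: 10.2% + 4.08% + 10.2% + 40% = 64.48%.

64.48%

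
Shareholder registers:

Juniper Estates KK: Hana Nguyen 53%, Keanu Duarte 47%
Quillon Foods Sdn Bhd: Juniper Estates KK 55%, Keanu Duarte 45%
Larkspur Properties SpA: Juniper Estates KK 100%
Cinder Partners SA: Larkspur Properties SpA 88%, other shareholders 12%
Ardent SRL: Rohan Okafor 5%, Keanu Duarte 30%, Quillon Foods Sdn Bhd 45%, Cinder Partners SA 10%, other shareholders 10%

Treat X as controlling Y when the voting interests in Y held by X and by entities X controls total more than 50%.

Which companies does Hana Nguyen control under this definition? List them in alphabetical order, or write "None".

Ardent SRL, Cinder Partners SA, Juniper Estates KK, Larkspur Properties SpA, Quillon Foods Sdn Bhd

Hana holds 53% of Juniper, so Hana controls Juniper.
Juniper holds 55% of Quillon, so Hana controls Quillon.
Juniper holds 100% of Larkspur, so Hana controls Larkspur.
Larkspur holds 88% of Cinder, so Hana controls Cinder.
Quillon and Cinder together hold 45% + 10% = 55% of Ardent, so Hana controls Ardent.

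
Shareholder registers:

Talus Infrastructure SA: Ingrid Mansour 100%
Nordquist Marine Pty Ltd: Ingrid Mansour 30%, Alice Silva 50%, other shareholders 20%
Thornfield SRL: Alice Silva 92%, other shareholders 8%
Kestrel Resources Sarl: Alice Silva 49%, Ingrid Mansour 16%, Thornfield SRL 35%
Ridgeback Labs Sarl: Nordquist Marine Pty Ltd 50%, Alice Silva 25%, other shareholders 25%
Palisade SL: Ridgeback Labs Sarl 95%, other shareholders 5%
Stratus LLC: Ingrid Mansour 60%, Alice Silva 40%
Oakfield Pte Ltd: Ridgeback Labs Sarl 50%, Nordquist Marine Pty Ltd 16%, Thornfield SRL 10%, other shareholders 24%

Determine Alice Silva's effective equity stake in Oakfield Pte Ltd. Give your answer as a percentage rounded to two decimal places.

42.20%

Alice reaches Oakfield along 4 paths.
Via Nordquist → Ridgeback: 50% × 50% × 50% = 12.5%.
Via Ridgeback: 25% × 50% = 12.5%.
Via Nordquist: 50% × 16% = 8%.
Via Thornfield: 92% × 10% = 9.2%.
Total: 12.5% + 12.5% + 8% + 9.2% = 42.2%.
Rounded: 42.20%.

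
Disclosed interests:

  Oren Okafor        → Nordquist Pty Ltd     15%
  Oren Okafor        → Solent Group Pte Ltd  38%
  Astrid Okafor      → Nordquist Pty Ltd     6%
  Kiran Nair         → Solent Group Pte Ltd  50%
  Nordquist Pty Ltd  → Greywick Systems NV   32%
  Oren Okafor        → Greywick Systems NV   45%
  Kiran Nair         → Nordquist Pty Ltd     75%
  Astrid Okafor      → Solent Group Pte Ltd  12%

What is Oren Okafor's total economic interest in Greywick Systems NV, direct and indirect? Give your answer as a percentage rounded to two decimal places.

49.80%

Oren reaches Greywick along 2 paths.
Via Nordquist: 15% × 32% = 4.8%.
Direct stake: 45% = 45%.
Total: 4.8% + 45% = 49.8%.
Rounded: 49.80%.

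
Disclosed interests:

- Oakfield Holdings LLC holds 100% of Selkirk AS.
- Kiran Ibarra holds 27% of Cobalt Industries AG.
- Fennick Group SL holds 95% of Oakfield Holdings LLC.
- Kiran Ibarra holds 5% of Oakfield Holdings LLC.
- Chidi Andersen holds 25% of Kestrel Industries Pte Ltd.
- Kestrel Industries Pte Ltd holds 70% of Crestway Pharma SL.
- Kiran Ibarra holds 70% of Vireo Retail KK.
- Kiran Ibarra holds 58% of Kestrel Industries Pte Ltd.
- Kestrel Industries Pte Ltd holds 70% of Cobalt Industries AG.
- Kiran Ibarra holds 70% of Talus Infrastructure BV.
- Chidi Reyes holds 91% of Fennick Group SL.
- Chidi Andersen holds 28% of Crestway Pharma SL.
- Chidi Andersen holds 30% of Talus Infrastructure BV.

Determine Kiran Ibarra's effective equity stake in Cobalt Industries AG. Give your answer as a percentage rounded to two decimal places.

67.60%

Kiran reaches Cobalt along 2 paths.
Via Kestrel: 58% × 70% = 40.6%.
Direct stake: 27% = 27%.
Total: 40.6% + 27% = 67.6%.
Rounded: 67.60%.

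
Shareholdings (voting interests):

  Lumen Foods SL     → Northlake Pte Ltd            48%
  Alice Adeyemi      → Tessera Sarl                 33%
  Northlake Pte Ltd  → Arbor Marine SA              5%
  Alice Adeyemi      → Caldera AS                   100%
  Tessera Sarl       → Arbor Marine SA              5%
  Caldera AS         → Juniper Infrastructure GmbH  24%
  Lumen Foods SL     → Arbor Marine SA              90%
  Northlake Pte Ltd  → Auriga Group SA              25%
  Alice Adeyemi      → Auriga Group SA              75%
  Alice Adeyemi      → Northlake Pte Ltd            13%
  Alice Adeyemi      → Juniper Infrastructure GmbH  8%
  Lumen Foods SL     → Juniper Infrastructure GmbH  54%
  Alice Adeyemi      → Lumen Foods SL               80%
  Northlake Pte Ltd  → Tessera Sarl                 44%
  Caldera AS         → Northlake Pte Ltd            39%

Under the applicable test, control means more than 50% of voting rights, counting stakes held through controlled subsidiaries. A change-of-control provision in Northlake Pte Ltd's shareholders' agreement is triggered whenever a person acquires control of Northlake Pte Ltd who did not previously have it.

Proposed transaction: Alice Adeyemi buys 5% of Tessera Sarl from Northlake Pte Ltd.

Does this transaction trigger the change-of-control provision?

The purchase adds only to Alice's holdings (Northlake's stake shrinks), so Alice is the only person who could newly come to control Northlake.
Alice holds 100% of Caldera, so Alice controls Caldera.
Alice holds 80% of Lumen, so Alice controls Lumen.
Alice and Caldera and Lumen together hold 13% + 39% + 48% = 100% of Northlake, so Alice controls Northlake.
So Alice already controls Northlake before the transaction.
After the purchase, Alice's direct stake in Tessera rises to 33% + 5% = 38%, and Northlake's stake falls to 39%.
Alice controlled Northlake already, so this is not a new person acquiring control; every other person's position is unchanged or reduced.
No new person acquires control, so the clause is not triggered.

No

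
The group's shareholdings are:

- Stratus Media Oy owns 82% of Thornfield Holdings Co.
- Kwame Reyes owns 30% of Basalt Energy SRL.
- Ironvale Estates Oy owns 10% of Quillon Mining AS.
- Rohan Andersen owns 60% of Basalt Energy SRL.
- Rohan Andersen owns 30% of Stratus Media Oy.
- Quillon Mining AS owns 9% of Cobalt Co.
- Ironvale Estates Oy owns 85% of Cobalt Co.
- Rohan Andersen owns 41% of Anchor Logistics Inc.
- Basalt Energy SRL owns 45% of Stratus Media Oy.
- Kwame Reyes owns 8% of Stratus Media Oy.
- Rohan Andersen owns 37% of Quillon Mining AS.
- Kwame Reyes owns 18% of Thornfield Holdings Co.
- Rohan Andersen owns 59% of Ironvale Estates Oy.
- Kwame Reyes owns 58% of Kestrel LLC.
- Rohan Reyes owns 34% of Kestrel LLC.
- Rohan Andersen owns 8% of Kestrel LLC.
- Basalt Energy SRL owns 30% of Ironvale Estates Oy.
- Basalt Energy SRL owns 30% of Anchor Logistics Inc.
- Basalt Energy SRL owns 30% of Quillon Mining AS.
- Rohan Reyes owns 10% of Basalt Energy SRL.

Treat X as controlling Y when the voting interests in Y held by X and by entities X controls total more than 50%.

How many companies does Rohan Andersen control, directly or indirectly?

Rohan Andersen holds 60% of Basalt, so Rohan Andersen controls Basalt.
Basalt and Rohan Andersen together hold 45% + 30% = 75% of Stratus, so Rohan Andersen controls Stratus.
Stratus holds 82% of Thornfield, so Rohan Andersen controls Thornfield.
Rohan Andersen and Basalt together hold 59% + 30% = 89% of Ironvale, so Rohan Andersen controls Ironvale.
Basalt and Rohan Andersen together hold 30% + 41% = 71% of Anchor, so Rohan Andersen controls Anchor.
Basalt and Rohan Andersen and Ironvale together hold 30% + 37% + 10% = 77% of Quillon, so Rohan Andersen controls Quillon.
Ironvale and Quillon together hold 85% + 9% = 94% of Cobalt, so Rohan Andersen controls Cobalt.
No other company's threshold is met.
Rohan Andersen controls 7 companies.

7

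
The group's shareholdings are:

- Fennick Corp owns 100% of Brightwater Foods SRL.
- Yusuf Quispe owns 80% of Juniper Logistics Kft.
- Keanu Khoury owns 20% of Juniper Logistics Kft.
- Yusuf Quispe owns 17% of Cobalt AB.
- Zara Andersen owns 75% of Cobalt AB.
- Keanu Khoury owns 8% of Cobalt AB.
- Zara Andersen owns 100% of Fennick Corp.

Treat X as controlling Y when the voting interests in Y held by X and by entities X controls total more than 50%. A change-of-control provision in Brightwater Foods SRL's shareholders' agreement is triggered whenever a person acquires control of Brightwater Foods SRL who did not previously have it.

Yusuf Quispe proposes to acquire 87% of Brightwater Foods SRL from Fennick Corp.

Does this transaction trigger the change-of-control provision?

The purchase adds only to Yusuf's holdings (Fennick's stake shrinks), so Yusuf is the only person who could newly come to control Brightwater.
Yusuf holds 80% of Juniper, so Yusuf controls Juniper.
Neither Yusuf nor any entity Yusuf controls holds any voting interest in Brightwater.
So before the transaction, Yusuf does not control Brightwater.
After the purchase, Yusuf holds 87% of Brightwater directly, and Fennick's stake falls to 13%.
Yusuf holds 87% of Brightwater, so Yusuf controls Brightwater.
Yusuf did not control Brightwater before and does after, so the clause is triggered.

Yes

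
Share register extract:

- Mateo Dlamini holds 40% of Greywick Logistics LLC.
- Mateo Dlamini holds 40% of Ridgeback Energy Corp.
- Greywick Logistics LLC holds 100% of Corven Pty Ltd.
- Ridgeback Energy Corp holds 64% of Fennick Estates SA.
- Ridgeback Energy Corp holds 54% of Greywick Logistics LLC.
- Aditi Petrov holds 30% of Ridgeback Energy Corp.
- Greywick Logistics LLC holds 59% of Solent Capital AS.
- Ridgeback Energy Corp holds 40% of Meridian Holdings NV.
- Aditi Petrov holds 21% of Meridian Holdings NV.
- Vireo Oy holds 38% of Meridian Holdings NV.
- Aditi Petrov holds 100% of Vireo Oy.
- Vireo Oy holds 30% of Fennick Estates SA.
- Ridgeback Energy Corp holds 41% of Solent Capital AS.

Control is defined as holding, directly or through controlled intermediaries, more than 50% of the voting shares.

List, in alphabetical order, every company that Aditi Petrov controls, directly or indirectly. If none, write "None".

Meridian Holdings NV, Vireo Oy

Aditi holds 100% of Vireo, so Aditi controls Vireo.
Aditi and Vireo together hold 21% + 38% = 59% of Meridian, so Aditi controls Meridian.
No other company's threshold is met.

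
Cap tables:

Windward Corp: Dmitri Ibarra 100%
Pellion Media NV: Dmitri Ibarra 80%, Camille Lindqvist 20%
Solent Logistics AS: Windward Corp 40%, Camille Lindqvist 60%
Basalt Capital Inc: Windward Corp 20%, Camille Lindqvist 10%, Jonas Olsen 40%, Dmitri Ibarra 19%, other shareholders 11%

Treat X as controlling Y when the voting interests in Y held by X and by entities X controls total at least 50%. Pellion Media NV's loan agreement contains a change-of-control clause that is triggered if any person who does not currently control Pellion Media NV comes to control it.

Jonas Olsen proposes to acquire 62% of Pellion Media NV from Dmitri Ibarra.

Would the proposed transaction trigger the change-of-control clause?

The purchase adds only to Jonas's holdings (Dmitri's stake shrinks), so Jonas is the only person who could newly come to control Pellion.
Jonas's largest direct stake is 40% in Basalt, which does not meet the threshold, so Jonas controls no company.
Neither Jonas nor any entity Jonas controls holds any voting interest in Pellion.
So before the transaction, Jonas does not control Pellion.
After the purchase, Jonas holds 62% of Pellion directly, and Dmitri's stake falls to 18%.
Jonas holds 62% of Pellion, so Jonas controls Pellion.
Jonas did not control Pellion before and does after, so the clause is triggered.

Yes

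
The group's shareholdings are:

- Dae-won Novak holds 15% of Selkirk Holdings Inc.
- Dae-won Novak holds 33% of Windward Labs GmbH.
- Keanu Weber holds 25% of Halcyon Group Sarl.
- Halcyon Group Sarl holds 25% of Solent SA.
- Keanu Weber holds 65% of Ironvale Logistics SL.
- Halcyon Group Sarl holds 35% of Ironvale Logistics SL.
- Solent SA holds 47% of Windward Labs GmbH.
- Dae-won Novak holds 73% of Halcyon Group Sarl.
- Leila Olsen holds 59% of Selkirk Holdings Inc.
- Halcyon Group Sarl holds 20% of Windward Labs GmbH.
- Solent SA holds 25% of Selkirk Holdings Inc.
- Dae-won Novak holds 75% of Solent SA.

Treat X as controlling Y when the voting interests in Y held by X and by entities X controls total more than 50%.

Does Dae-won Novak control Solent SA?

Yes

Dae-won holds 73% of Halcyon, so Dae-won controls Halcyon.
Dae-won and Halcyon together hold 75% + 25% = 100% of Solent, so Dae-won controls Solent.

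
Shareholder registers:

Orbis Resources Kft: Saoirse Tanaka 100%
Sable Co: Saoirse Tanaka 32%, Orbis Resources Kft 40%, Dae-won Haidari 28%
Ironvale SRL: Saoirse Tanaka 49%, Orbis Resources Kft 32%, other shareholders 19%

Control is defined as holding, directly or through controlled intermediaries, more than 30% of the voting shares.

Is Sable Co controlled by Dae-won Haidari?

Dae-won's largest direct stake is 28% in Sable, which does not meet the threshold, so Dae-won controls no company.
In Sable, Dae-won's side holds only 28%, not > 30%.
So Dae-won does not control Sable.

No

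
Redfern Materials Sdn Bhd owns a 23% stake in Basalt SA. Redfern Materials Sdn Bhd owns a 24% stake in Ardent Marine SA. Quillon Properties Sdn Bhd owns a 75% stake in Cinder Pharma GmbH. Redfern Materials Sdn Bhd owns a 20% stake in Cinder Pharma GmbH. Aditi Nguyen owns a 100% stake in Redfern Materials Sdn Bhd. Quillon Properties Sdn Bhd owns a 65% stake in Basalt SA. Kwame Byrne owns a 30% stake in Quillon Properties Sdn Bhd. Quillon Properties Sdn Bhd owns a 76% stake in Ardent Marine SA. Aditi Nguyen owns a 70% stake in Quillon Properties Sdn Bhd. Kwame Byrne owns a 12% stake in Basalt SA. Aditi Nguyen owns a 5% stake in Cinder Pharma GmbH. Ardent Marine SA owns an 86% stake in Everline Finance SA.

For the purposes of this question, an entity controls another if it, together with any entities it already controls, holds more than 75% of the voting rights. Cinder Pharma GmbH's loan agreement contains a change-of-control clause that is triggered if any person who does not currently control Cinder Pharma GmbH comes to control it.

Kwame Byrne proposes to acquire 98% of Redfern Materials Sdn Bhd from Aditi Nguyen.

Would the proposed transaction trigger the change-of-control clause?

The purchase adds only to Kwame's holdings (Aditi's stake shrinks), so Kwame is the only person who could newly come to control Cinder.
Kwame's largest direct stake is 30% in Quillon, which does not meet the threshold, so Kwame controls no company.
Neither Kwame nor any entity Kwame controls holds any voting interest in Cinder.
So before the transaction, Kwame does not control Cinder.
After the purchase, Kwame holds 98% of Redfern directly, and Aditi's stake falls to 2%.
Kwame holds 98% of Redfern, so Kwame controls Redfern.
After the transaction, Kwame's side holds 20% of Cinder, not > 75%, so Kwame still does not control Cinder.
No new person acquires control, so the clause is not triggered.

No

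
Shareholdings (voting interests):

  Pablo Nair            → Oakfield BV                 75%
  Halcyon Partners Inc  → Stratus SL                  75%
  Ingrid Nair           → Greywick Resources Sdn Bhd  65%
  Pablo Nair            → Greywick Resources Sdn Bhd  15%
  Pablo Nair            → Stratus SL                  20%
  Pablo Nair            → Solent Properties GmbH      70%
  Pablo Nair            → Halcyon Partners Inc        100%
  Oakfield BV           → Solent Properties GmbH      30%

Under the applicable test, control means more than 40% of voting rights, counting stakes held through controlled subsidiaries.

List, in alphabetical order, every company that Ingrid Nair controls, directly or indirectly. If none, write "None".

Greywick Resources Sdn Bhd

Ingrid holds 65% of Greywick, so Ingrid controls Greywick.
No other company's threshold is met.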